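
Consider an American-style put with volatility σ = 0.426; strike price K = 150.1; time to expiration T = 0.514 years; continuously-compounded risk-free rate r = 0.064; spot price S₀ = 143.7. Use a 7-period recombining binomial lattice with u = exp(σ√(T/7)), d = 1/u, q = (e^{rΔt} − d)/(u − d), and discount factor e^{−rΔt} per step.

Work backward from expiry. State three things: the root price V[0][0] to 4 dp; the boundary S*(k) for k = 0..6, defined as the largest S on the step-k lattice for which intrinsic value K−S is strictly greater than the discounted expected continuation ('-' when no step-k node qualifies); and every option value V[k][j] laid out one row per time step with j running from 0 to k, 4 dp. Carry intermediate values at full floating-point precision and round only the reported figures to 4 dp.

Δt=0.07343  u=1.12236  d=0.89098  q=0.49153  discount=0.99531
step 7 (expiry): payoffs max(K−S,0) = 86.0494 69.4155 48.4618 22.0665 0.0000 0.0000 0.0000 0.0000
step 6: (k=6,j=0): S=71.8881, (K−S)⁺=78.2119, hold=77.5082 ⇒ V=78.2119 exercise | (k=6,j=1): S=90.5573, (K−S)⁺=59.5427, hold=58.8390 ⇒ V=59.5427 exercise | (k=6,j=2): S=114.0749, (K−S)⁺=36.0251, hold=35.3214 ⇒ V=36.0251 exercise | (k=6,j=3): S=143.7000, (K−S)⁺=6.4000, hold=11.1676 ⇒ V=11.1676 continue | (k=6,j=4): S=181.0187, (K−S)⁺=0.0000, hold=0.0000 ⇒ V=0.0000 continue | (k=6,j=5): S=228.0290, (K−S)⁺=0.0000, hold=0.0000 ⇒ V=0.0000 continue | (k=6,j=6): S=287.2478, (K−S)⁺=0.0000, hold=0.0000 ⇒ V=0.0000 continue  boundary S*=114.0749
step 5: (k=5,j=0): S=80.6845, (K−S)⁺=69.4155, hold=68.7118 ⇒ V=69.4155 exercise | (k=5,j=1): S=101.6382, (K−S)⁺=48.4618, hold=47.7581 ⇒ V=48.4618 exercise | (k=5,j=2): S=128.0335, (K−S)⁺=22.0665, hold=23.6952 ⇒ V=23.6952 continue | (k=5,j=3): S=161.2836, (K−S)⁺=0.0000, hold=5.6517 ⇒ V=5.6517 continue | (k=5,j=4): S=203.1687, (K−S)⁺=0.0000, hold=0.0000 ⇒ V=0.0000 continue | (k=5,j=5): S=255.9313, (K−S)⁺=0.0000, hold=0.0000 ⇒ V=0.0000 continue  boundary S*=101.6382
step 4: (k=4,j=0): S=90.5573, (K−S)⁺=59.5427, hold=58.8390 ⇒ V=59.5427 exercise | (k=4,j=1): S=114.0749, (K−S)⁺=36.0251, hold=36.1182 ⇒ V=36.1182 continue | (k=4,j=2): S=143.7000, (K−S)⁺=6.4000, hold=14.7568 ⇒ V=14.7568 continue | (k=4,j=3): S=181.0187, (K−S)⁺=0.0000, hold=2.8603 ⇒ V=2.8603 continue | (k=4,j=4): S=228.0290, (K−S)⁺=0.0000, hold=0.0000 ⇒ V=0.0000 continue  boundary S*=90.5573
step 3: (k=3,j=0): S=101.6382, (K−S)⁺=48.4618, hold=47.8036 ⇒ V=48.4618 exercise | (k=3,j=1): S=128.0335, (K−S)⁺=22.0665, hold=25.4983 ⇒ V=25.4983 continue | (k=3,j=2): S=161.2836, (K−S)⁺=0.0000, hold=8.8675 ⇒ V=8.8675 continue | (k=3,j=3): S=203.1687, (K−S)⁺=0.0000, hold=1.4475 ⇒ V=1.4475 continue  boundary S*=101.6382
step 2: (k=2,j=0): S=114.0749, (K−S)⁺=36.0251, hold=37.0003 ⇒ V=37.0003 continue | (k=2,j=1): S=143.7000, (K−S)⁺=6.4000, hold=17.2425 ⇒ V=17.2425 continue | (k=2,j=2): S=181.0187, (K−S)⁺=0.0000, hold=5.1959 ⇒ V=5.1959 continue  boundary S*=-
step 1: (k=1,j=0): S=128.0335, (K−S)⁺=22.0665, hold=27.1608 ⇒ V=27.1608 continue | (k=1,j=1): S=161.2836, (K−S)⁺=0.0000, hold=11.2682 ⇒ V=11.2682 continue  boundary S*=-
step 0: (k=0,j=0): S=143.7000, (K−S)⁺=6.4000, hold=19.2584 ⇒ V=19.2584 continue  boundary S*=-

price = 19.2584
boundary = - - - 101.6382 90.5573 101.6382 114.0749
tree:
19.2584
27.1608 11.2682
37.0003 17.2425 5.1959
48.4618 25.4983 8.8675 1.4475
59.5427 36.1182 14.7568 2.8603 0.0000
69.4155 48.4618 23.6952 5.6517 0.0000 0.0000
78.2119 59.5427 36.0251 11.1676 0.0000 0.0000 0.0000
86.0494 69.4155 48.4618 22.0665 0.0000 0.0000 0.0000 0.0000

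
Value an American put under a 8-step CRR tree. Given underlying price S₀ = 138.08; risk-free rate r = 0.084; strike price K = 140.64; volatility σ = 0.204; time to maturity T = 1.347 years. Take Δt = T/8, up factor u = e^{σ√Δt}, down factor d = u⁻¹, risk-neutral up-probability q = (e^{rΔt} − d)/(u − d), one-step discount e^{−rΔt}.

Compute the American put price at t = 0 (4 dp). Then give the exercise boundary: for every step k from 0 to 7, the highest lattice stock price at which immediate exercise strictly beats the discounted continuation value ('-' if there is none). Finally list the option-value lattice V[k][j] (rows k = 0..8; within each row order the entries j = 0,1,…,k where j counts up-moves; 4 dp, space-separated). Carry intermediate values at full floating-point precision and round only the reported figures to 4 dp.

Δt=0.16837, u=1.08731, d=0.91970, q=0.56407, disc=e^(-rΔt)=0.98596
k=8 terminal: V=max(K-S,0) → 69.9598 57.0785 41.8497 23.8454 2.5600 0.0000 0.0000 0.0000 0.0000
k=7: j=0 S=76.8515 intr=63.7885 cont=61.8134 V=63.7885[EX]; j=1 S=90.8574 intr=49.7826 cont=47.8075 V=49.7826[EX]; j=2 S=107.4159 intr=33.2241 cont=31.2490 V=33.2241[EX]; j=3 S=126.9921 intr=13.6479 cont=11.6728 V=13.6479[EX]; j=4 S=150.1360 intr=0.0000 cont=1.1003 V=1.1003[hold]; j=5 S=177.4978 intr=0.0000 cont=0.0000 V=0.0000[hold]; j=6 S=209.8463 intr=0.0000 cont=0.0000 V=0.0000[hold]; j=7 S=248.0901 intr=0.0000 cont=0.0000 V=0.0000[hold]  S*(7)=126.9921
k=6: j=0 S=83.5615 intr=57.0785 cont=55.1034 V=57.0785[EX]; j=1 S=98.7903 intr=41.8497 cont=39.8745 V=41.8497[EX]; j=2 S=116.7946 intr=23.8454 cont=21.8703 V=23.8454[EX]; j=3 S=138.0800 intr=2.5600 cont=6.4780 V=6.4780[hold]; j=4 S=163.2447 intr=0.0000 cont=0.4729 V=0.4729[hold]; j=5 S=192.9955 intr=0.0000 cont=0.0000 V=0.0000[hold]; j=6 S=228.1683 intr=0.0000 cont=0.0000 V=0.0000[hold]  S*(6)=116.7946
k=5: j=0 S=90.8574 intr=49.7826 cont=47.8075 V=49.7826[EX]; j=1 S=107.4159 intr=33.2241 cont=31.2490 V=33.2241[EX]; j=2 S=126.9921 intr=13.6479 cont=13.8517 V=13.8517[hold]; j=3 S=150.1360 intr=0.0000 cont=3.0473 V=3.0473[hold]; j=4 S=177.4978 intr=0.0000 cont=0.2033 V=0.2033[hold]; j=5 S=209.8463 intr=0.0000 cont=0.0000 V=0.0000[hold]  S*(5)=107.4159
k=4: j=0 S=98.7903 intr=41.8497 cont=39.8745 V=41.8497[EX]; j=1 S=116.7946 intr=23.8454 cont=21.9837 V=23.8454[EX]; j=2 S=138.0800 intr=2.5600 cont=7.6484 V=7.6484[hold]; j=3 S=163.2447 intr=0.0000 cont=1.4228 V=1.4228[hold]; j=4 S=192.9955 intr=0.0000 cont=0.0874 V=0.0874[hold]  S*(4)=116.7946
k=3: j=0 S=107.4159 intr=33.2241 cont=31.2490 V=33.2241[EX]; j=1 S=126.9921 intr=13.6479 cont=14.5026 V=14.5026[hold]; j=2 S=150.1360 intr=0.0000 cont=4.0786 V=4.0786[hold]; j=3 S=177.4978 intr=0.0000 cont=0.6601 V=0.6601[hold]  S*(3)=107.4159
k=2: j=0 S=116.7946 intr=23.8454 cont=22.3457 V=23.8454[EX]; j=1 S=138.0800 intr=2.5600 cont=8.5017 V=8.5017[hold]; j=2 S=163.2447 intr=0.0000 cont=2.1202 V=2.1202[hold]  S*(2)=116.7946
k=1: j=0 S=126.9921 intr=13.6479 cont=14.9772 V=14.9772[hold]; j=1 S=150.1360 intr=0.0000 cont=4.8333 V=4.8333[hold]  S*(1)=-
k=0: j=0 S=138.0800 intr=2.5600 cont=9.1254 V=9.1254[hold]  S*(0)=-

price = 9.1254
boundary = - - 116.7946 107.4159 116.7946 107.4159 116.7946 126.9921
tree:
9.1254
14.9772 4.8333
23.8454 8.5017 2.1202
33.2241 14.5026 4.0786 0.6601
41.8497 23.8454 7.6484 1.4228 0.0874
49.7826 33.2241 13.8517 3.0473 0.2033 0.0000
57.0785 41.8497 23.8454 6.4780 0.4729 0.0000 0.0000
63.7885 49.7826 33.2241 13.6479 1.1003 0.0000 0.0000 0.0000
69.9598 57.0785 41.8497 23.8454 2.5600 0.0000 0.0000 0.0000 0.0000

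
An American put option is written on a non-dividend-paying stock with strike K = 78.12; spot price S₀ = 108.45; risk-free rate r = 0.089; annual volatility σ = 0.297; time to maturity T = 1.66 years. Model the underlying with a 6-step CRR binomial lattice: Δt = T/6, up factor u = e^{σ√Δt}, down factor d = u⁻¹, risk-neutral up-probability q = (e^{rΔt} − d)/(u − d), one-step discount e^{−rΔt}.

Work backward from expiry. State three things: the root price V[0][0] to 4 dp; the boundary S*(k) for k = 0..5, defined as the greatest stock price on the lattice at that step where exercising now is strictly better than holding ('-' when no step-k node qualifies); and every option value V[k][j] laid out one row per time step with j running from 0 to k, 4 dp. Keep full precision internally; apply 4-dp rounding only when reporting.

price = 1.6840
boundary = - - - - 58.0562 67.8725
tree:
1.6840
3.2690 0.4140
6.2053 0.9235 0.0000
11.4181 2.0598 0.0000 0.0000
20.0638 4.5943 0.0000 0.0000 0.0000
28.4604 10.2475 0.0000 0.0000 0.0000 0.0000
35.6426 20.0638 0.0000 0.0000 0.0000 0.0000 0.0000

Δt=0.27667  u=1.16908  d=0.85537  q=0.54049  discount=0.97568
step 6 (expiry): payoffs max(K−S,0) = 35.6426 20.0638 0.0000 0.0000 0.0000 0.0000 0.0000
step 5: (k=5,j=0): S=49.6596, (K−S)⁺=28.4604, hold=26.5603 ⇒ V=28.4604 exercise | (k=5,j=1): S=67.8725, (K−S)⁺=10.2475, hold=8.9953 ⇒ V=10.2475 exercise | (k=5,j=2): S=92.7650, (K−S)⁺=0.0000, hold=0.0000 ⇒ V=0.0000 continue | (k=5,j=3): S=126.7870, (K−S)⁺=0.0000, hold=0.0000 ⇒ V=0.0000 continue | (k=5,j=4): S=173.2867, (K−S)⁺=0.0000, hold=0.0000 ⇒ V=0.0000 continue | (k=5,j=5): S=236.8403, (K−S)⁺=0.0000, hold=0.0000 ⇒ V=0.0000 continue  boundary S*=67.8725
step 4: (k=4,j=0): S=58.0562, (K−S)⁺=20.0638, hold=18.1637 ⇒ V=20.0638 exercise | (k=4,j=1): S=79.3486, (K−S)⁺=0.0000, hold=4.5943 ⇒ V=4.5943 continue | (k=4,j=2): S=108.4500, (K−S)⁺=0.0000, hold=0.0000 ⇒ V=0.0000 continue | (k=4,j=3): S=148.2245, (K−S)⁺=0.0000, hold=0.0000 ⇒ V=0.0000 continue | (k=4,j=4): S=202.5864, (K−S)⁺=0.0000, hold=0.0000 ⇒ V=0.0000 continue  boundary S*=58.0562
step 3: (k=3,j=0): S=67.8725, (K−S)⁺=10.2475, hold=11.4181 ⇒ V=11.4181 continue | (k=3,j=1): S=92.7650, (K−S)⁺=0.0000, hold=2.0598 ⇒ V=2.0598 continue | (k=3,j=2): S=126.7870, (K−S)⁺=0.0000, hold=0.0000 ⇒ V=0.0000 continue | (k=3,j=3): S=173.2867, (K−S)⁺=0.0000, hold=0.0000 ⇒ V=0.0000 continue  boundary S*=-
step 2: (k=2,j=0): S=79.3486, (K−S)⁺=0.0000, hold=6.2053 ⇒ V=6.2053 continue | (k=2,j=1): S=108.4500, (K−S)⁺=0.0000, hold=0.9235 ⇒ V=0.9235 continue | (k=2,j=2): S=148.2245, (K−S)⁺=0.0000, hold=0.0000 ⇒ V=0.0000 continue  boundary S*=-
step 1: (k=1,j=0): S=92.7650, (K−S)⁺=0.0000, hold=3.2690 ⇒ V=3.2690 continue | (k=1,j=1): S=126.7870, (K−S)⁺=0.0000, hold=0.4140 ⇒ V=0.4140 continue  boundary S*=-
step 0: (k=0,j=0): S=108.4500, (K−S)⁺=0.0000, hold=1.6840 ⇒ V=1.6840 continue  boundary S*=-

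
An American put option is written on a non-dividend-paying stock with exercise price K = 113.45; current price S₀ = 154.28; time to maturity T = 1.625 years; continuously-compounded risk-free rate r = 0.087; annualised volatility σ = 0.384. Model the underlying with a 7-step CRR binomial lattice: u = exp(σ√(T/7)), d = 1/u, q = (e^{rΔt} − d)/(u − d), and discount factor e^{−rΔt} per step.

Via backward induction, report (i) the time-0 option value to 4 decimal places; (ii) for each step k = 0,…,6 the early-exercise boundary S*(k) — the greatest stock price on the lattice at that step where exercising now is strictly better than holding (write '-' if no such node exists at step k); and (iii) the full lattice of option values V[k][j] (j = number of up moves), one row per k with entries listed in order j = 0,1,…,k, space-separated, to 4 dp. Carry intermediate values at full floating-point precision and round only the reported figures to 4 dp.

Δt=0.23214  u=1.20324  d=0.83109  q=0.50870  discount=0.98001
step 7 (expiry): payoffs max(K−S,0) = 71.1977 52.2780 24.8863 0.0000 0.0000 0.0000 0.0000 0.0000
step 6: (k=6,j=0): S=50.8395, (K−S)⁺=62.6105, hold=60.3422 ⇒ V=62.6105 exercise | (k=6,j=1): S=73.6045, (K−S)⁺=39.8455, hold=37.5772 ⇒ V=39.8455 exercise | (k=6,j=2): S=106.5631, (K−S)⁺=6.8869, hold=11.9822 ⇒ V=11.9822 continue | (k=6,j=3): S=154.2800, (K−S)⁺=0.0000, hold=0.0000 ⇒ V=0.0000 continue | (k=6,j=4): S=223.3636, (K−S)⁺=0.0000, hold=0.0000 ⇒ V=0.0000 continue | (k=6,j=5): S=323.3814, (K−S)⁺=0.0000, hold=0.0000 ⇒ V=0.0000 continue | (k=6,j=6): S=468.1853, (K−S)⁺=0.0000, hold=0.0000 ⇒ V=0.0000 continue  boundary S*=73.6045
step 5: (k=5,j=0): S=61.1720, (K−S)⁺=52.2780, hold=50.0097 ⇒ V=52.2780 exercise | (k=5,j=1): S=88.5637, (K−S)⁺=24.8863, hold=25.1582 ⇒ V=25.1582 continue | (k=5,j=2): S=128.2207, (K−S)⁺=0.0000, hold=5.7692 ⇒ V=5.7692 continue | (k=5,j=3): S=185.6355, (K−S)⁺=0.0000, hold=0.0000 ⇒ V=0.0000 continue | (k=5,j=4): S=268.7594, (K−S)⁺=0.0000, hold=0.0000 ⇒ V=0.0000 continue | (k=5,j=5): S=389.1046, (K−S)⁺=0.0000, hold=0.0000 ⇒ V=0.0000 continue  boundary S*=61.1720
step 4: (k=4,j=0): S=73.6045, (K−S)⁺=39.8455, hold=37.7128 ⇒ V=39.8455 exercise | (k=4,j=1): S=106.5631, (K−S)⁺=6.8869, hold=14.9892 ⇒ V=14.9892 continue | (k=4,j=2): S=154.2800, (K−S)⁺=0.0000, hold=2.7777 ⇒ V=2.7777 continue | (k=4,j=3): S=223.3636, (K−S)⁺=0.0000, hold=0.0000 ⇒ V=0.0000 continue | (k=4,j=4): S=323.3814, (K−S)⁺=0.0000, hold=0.0000 ⇒ V=0.0000 continue  boundary S*=73.6045
step 3: (k=3,j=0): S=88.5637, (K−S)⁺=24.8863, hold=26.6573 ⇒ V=26.6573 continue | (k=3,j=1): S=128.2207, (K−S)⁺=0.0000, hold=8.6017 ⇒ V=8.6017 continue | (k=3,j=2): S=185.6355, (K−S)⁺=0.0000, hold=1.3374 ⇒ V=1.3374 continue | (k=3,j=3): S=268.7594, (K−S)⁺=0.0000, hold=0.0000 ⇒ V=0.0000 continue  boundary S*=-
step 2: (k=2,j=0): S=106.5631, (K−S)⁺=6.8869, hold=17.1231 ⇒ V=17.1231 continue | (k=2,j=1): S=154.2800, (K−S)⁺=0.0000, hold=4.8083 ⇒ V=4.8083 continue | (k=2,j=2): S=223.3636, (K−S)⁺=0.0000, hold=0.6439 ⇒ V=0.6439 continue  boundary S*=-
step 1: (k=1,j=0): S=128.2207, (K−S)⁺=0.0000, hold=10.6415 ⇒ V=10.6415 continue | (k=1,j=1): S=185.6355, (K−S)⁺=0.0000, hold=2.6361 ⇒ V=2.6361 continue  boundary S*=-
step 0: (k=0,j=0): S=154.2800, (K−S)⁺=0.0000, hold=6.4378 ⇒ V=6.4378 continue  boundary S*=-

price = 6.4378
boundary = - - - - 73.6045 61.1720 73.6045
tree:
6.4378
10.6415 2.6361
17.1231 4.8083 0.6439
26.6573 8.6017 1.3374 0.0000
39.8455 14.9892 2.7777 0.0000 0.0000
52.2780 25.1582 5.7692 0.0000 0.0000 0.0000
62.6105 39.8455 11.9822 0.0000 0.0000 0.0000 0.0000
71.1977 52.2780 24.8863 0.0000 0.0000 0.0000 0.0000 0.0000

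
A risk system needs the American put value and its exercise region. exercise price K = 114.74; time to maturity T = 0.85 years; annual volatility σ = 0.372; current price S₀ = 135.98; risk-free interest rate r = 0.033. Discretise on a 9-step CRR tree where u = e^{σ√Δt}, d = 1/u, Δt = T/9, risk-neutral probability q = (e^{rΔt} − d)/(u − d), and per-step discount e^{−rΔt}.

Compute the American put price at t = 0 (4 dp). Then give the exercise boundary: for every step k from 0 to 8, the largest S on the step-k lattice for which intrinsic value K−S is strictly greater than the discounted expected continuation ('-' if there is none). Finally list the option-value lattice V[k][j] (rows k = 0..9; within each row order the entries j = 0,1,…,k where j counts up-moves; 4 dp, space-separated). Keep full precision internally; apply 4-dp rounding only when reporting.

price = 7.5606
boundary = - - - - - 76.7763 68.4822 76.7763 86.0749
tree:
7.5606
11.0972 3.8549
15.8685 6.1036 1.4927
22.0138 9.4472 2.5935 0.3337
29.4879 14.2213 4.4400 0.6501 0.0000
37.9637 20.6802 7.4565 1.2665 0.0000 0.0000
46.2578 28.7925 12.2016 2.4672 0.0000 0.0000 0.0000
53.6559 37.9637 19.2422 4.8063 0.0000 0.0000 0.0000 0.0000
60.2548 46.2578 28.6651 9.3632 0.0000 0.0000 0.0000 0.0000 0.0000
66.1408 53.6559 37.9637 18.2402 0.0000 0.0000 0.0000 0.0000 0.0000 0.0000

Δt=0.09444, u=1.12111, d=0.89197, q=0.48507, disc=e^(-rΔt)=0.99689
k=9 terminal: V=max(K-S,0) → 66.1408 53.6559 37.9637 18.2402 0.0000 0.0000 0.0000 0.0000 0.0000 0.0000
k=8: j=0 S=54.4852 intr=60.2548 cont=59.8978 V=60.2548[EX]; j=1 S=68.4822 intr=46.2578 cont=45.9008 V=46.2578[EX]; j=2 S=86.0749 intr=28.6651 cont=28.3080 V=28.6651[EX]; j=3 S=108.1872 intr=6.5528 cont=9.3632 V=9.3632[hold]; j=4 S=135.9800 intr=0.0000 cont=0.0000 V=0.0000[hold]; j=5 S=170.9126 intr=0.0000 cont=0.0000 V=0.0000[hold]; j=6 S=214.8193 intr=0.0000 cont=0.0000 V=0.0000[hold]; j=7 S=270.0054 intr=0.0000 cont=0.0000 V=0.0000[hold]; j=8 S=339.3685 intr=0.0000 cont=0.0000 V=0.0000[hold]  S*(8)=86.0749
k=7: j=0 S=61.0841 intr=53.6559 cont=53.2989 V=53.6559[EX]; j=1 S=76.7763 intr=37.9637 cont=37.6066 V=37.9637[EX]; j=2 S=96.4998 intr=18.2402 cont=19.2422 V=19.2422[hold]; j=3 S=121.2901 intr=0.0000 cont=4.8063 V=4.8063[hold]; j=4 S=152.4490 intr=0.0000 cont=0.0000 V=0.0000[hold]; j=5 S=191.6125 intr=0.0000 cont=0.0000 V=0.0000[hold]; j=6 S=240.8368 intr=0.0000 cont=0.0000 V=0.0000[hold]; j=7 S=302.7067 intr=0.0000 cont=0.0000 V=0.0000[hold]  S*(7)=76.7763
k=6: j=0 S=68.4822 intr=46.2578 cont=45.9008 V=46.2578[EX]; j=1 S=86.0749 intr=28.6651 cont=28.7925 V=28.7925[hold]; j=2 S=108.1872 intr=6.5528 cont=12.2016 V=12.2016[hold]; j=3 S=135.9800 intr=0.0000 cont=2.4672 V=2.4672[hold]; j=4 S=170.9126 intr=0.0000 cont=0.0000 V=0.0000[hold]; j=5 S=214.8193 intr=0.0000 cont=0.0000 V=0.0000[hold]; j=6 S=270.0054 intr=0.0000 cont=0.0000 V=0.0000[hold]  S*(6)=68.4822
k=5: j=0 S=76.7763 intr=37.9637 cont=37.6683 V=37.9637[EX]; j=1 S=96.4998 intr=18.2402 cont=20.6802 V=20.6802[hold]; j=2 S=121.2901 intr=0.0000 cont=7.4565 V=7.4565[hold]; j=3 S=152.4490 intr=0.0000 cont=1.2665 V=1.2665[hold]; j=4 S=191.6125 intr=0.0000 cont=0.0000 V=0.0000[hold]; j=5 S=240.8368 intr=0.0000 cont=0.0000 V=0.0000[hold]  S*(5)=76.7763
k=4: j=0 S=86.0749 intr=28.6651 cont=29.4879 V=29.4879[hold]; j=1 S=108.1872 intr=6.5528 cont=14.2213 V=14.2213[hold]; j=2 S=135.9800 intr=0.0000 cont=4.4400 V=4.4400[hold]; j=3 S=170.9126 intr=0.0000 cont=0.6501 V=0.6501[hold]; j=4 S=214.8193 intr=0.0000 cont=0.0000 V=0.0000[hold]  S*(4)=-
k=3: j=0 S=96.4998 intr=18.2402 cont=22.0138 V=22.0138[hold]; j=1 S=121.2901 intr=0.0000 cont=9.4472 V=9.4472[hold]; j=2 S=152.4490 intr=0.0000 cont=2.5935 V=2.5935[hold]; j=3 S=191.6125 intr=0.0000 cont=0.3337 V=0.3337[hold]  S*(3)=-
k=2: j=0 S=108.1872 intr=6.5528 cont=15.8685 V=15.8685[hold]; j=1 S=135.9800 intr=0.0000 cont=6.1036 V=6.1036[hold]; j=2 S=170.9126 intr=0.0000 cont=1.4927 V=1.4927[hold]  S*(2)=-
k=1: j=0 S=121.2901 intr=0.0000 cont=11.0972 V=11.0972[hold]; j=1 S=152.4490 intr=0.0000 cont=3.8549 V=3.8549[hold]  S*(1)=-
k=0: j=0 S=135.9800 intr=0.0000 cont=7.5606 V=7.5606[hold]  S*(0)=-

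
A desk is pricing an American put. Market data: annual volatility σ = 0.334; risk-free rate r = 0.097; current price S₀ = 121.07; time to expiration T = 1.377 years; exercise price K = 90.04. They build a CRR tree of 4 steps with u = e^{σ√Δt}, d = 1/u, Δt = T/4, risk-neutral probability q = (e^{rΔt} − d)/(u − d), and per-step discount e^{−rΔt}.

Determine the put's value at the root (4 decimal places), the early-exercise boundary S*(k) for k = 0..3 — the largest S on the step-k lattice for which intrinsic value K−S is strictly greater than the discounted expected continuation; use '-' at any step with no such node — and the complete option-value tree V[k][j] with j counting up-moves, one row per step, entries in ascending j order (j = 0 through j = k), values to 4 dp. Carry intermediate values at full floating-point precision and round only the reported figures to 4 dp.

price = 3.1924
boundary = - - - 67.2534
tree:
3.1924
6.2768 0.7375
12.1115 1.6479 0.0000
22.7866 3.6821 0.0000 0.0000
34.7551 8.2271 0.0000 0.0000 0.0000

Δt=0.34425  u=1.21649  d=0.82204  q=0.53725  discount=0.96716
step 4 (expiry): payoffs max(K−S,0) = 34.7551 8.2271 0.0000 0.0000 0.0000
step 3: (k=3,j=0): S=67.2534, (K−S)⁺=22.7866, hold=19.8296 ⇒ V=22.7866 exercise | (k=3,j=1): S=99.5243, (K−S)⁺=0.0000, hold=3.6821 ⇒ V=3.6821 continue | (k=3,j=2): S=147.2801, (K−S)⁺=0.0000, hold=0.0000 ⇒ V=0.0000 continue | (k=3,j=3): S=217.9511, (K−S)⁺=0.0000, hold=0.0000 ⇒ V=0.0000 continue  boundary S*=67.2534
step 2: (k=2,j=0): S=81.8129, (K−S)⁺=8.2271, hold=12.1115 ⇒ V=12.1115 continue | (k=2,j=1): S=121.0700, (K−S)⁺=0.0000, hold=1.6479 ⇒ V=1.6479 continue | (k=2,j=2): S=179.1643, (K−S)⁺=0.0000, hold=0.0000 ⇒ V=0.0000 continue  boundary S*=-
step 1: (k=1,j=0): S=99.5243, (K−S)⁺=0.0000, hold=6.2768 ⇒ V=6.2768 continue | (k=1,j=1): S=147.2801, (K−S)⁺=0.0000, hold=0.7375 ⇒ V=0.7375 continue  boundary S*=-
step 0: (k=0,j=0): S=121.0700, (K−S)⁺=0.0000, hold=3.1924 ⇒ V=3.1924 continue  boundary S*=-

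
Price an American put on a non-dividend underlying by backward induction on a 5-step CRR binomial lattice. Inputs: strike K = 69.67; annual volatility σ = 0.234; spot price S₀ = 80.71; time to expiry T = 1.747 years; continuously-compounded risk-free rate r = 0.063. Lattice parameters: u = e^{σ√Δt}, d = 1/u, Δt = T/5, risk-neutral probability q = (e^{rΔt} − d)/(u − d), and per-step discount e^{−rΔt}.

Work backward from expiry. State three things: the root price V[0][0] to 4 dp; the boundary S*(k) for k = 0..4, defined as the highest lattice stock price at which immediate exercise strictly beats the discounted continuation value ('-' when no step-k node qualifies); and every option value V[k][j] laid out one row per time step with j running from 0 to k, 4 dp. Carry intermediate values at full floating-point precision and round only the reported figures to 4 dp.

params: Δt=0.34940 u=1.14834 d=0.87082 q=0.54567 e^(-rΔt)=0.97823
t_5 payoffs: 29.2520 16.3714 0.0000 0.0000 0.0000 0.0000
t_4: node(4,0) S=46.4136 payoff=23.2564 vs cont=21.7396 → 23.2564 [stop]  node(4,1) S=61.2049 payoff=8.4651 vs cont=7.2760 → 8.4651 [stop]  node(4,2) S=80.7100 payoff=0.0000 vs cont=0.0000 → 0.0000 [wait]  node(4,3) S=106.4311 payoff=0.0000 vs cont=0.0000 → 0.0000 [wait]  node(4,4) S=140.3491 payoff=0.0000 vs cont=0.0000 → 0.0000 [wait]  ⇒ S*(4)=61.2049
t_3: node(3,0) S=53.2986 payoff=16.3714 vs cont=14.8546 → 16.3714 [stop]  node(3,1) S=70.2841 payoff=0.0000 vs cont=3.7622 → 3.7622 [wait]  node(3,2) S=92.6825 payoff=0.0000 vs cont=0.0000 → 0.0000 [wait]  node(3,3) S=122.2191 payoff=0.0000 vs cont=0.0000 → 0.0000 [wait]  ⇒ S*(3)=53.2986
t_2: node(2,0) S=61.2049 payoff=8.4651 vs cont=9.2843 → 9.2843 [wait]  node(2,1) S=80.7100 payoff=0.0000 vs cont=1.6720 → 1.6720 [wait]  node(2,2) S=106.4311 payoff=0.0000 vs cont=0.0000 → 0.0000 [wait]  ⇒ S*(2)=-
t_1: node(1,0) S=70.2841 payoff=0.0000 vs cont=5.0188 → 5.0188 [wait]  node(1,1) S=92.6825 payoff=0.0000 vs cont=0.7431 → 0.7431 [wait]  ⇒ S*(1)=-
t_0: node(0,0) S=80.7100 payoff=0.0000 vs cont=2.6272 → 2.6272 [wait]  ⇒ S*(0)=-

price = 2.6272
boundary = - - - 53.2986 61.2049
tree:
2.6272
5.0188 0.7431
9.2843 1.6720 0.0000
16.3714 3.7622 0.0000 0.0000
23.2564 8.4651 0.0000 0.0000 0.0000
29.2520 16.3714 0.0000 0.0000 0.0000 0.0000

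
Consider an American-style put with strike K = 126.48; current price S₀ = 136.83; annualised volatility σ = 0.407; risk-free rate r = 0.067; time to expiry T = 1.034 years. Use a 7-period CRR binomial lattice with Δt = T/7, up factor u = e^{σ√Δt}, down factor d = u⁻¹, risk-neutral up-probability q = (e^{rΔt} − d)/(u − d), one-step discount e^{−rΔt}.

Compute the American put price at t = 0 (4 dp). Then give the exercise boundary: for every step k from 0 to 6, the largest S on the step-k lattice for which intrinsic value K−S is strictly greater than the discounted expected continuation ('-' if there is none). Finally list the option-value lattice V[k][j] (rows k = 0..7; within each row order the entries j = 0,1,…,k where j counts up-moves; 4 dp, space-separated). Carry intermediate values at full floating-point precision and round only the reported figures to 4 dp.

price = 13.9283
boundary = - - - 85.5811 73.1886 85.5811 100.0720
tree:
13.9283
20.6169 7.3209
29.5842 11.7977 2.8580
40.8989 18.5284 5.1039 0.6028
53.2914 28.1487 8.9947 1.1998 0.0000
63.8894 40.8989 15.5856 2.3884 0.0000 0.0000
72.9528 53.2914 26.4080 4.7542 0.0000 0.0000 0.0000
80.7037 63.8894 40.8989 9.4636 0.0000 0.0000 0.0000 0.0000

Δt=0.14771, u=1.16932, d=0.85520, q=0.49264, disc=e^(-rΔt)=0.99015
k=7 terminal: V=max(K-S,0) → 80.7037 63.8894 40.8989 9.4636 0.0000 0.0000 0.0000 0.0000
k=6: j=0 S=53.5272 intr=72.9528 cont=71.7072 V=72.9528[EX]; j=1 S=73.1886 intr=53.2914 cont=52.0458 V=53.2914[EX]; j=2 S=100.0720 intr=26.4080 cont=25.1624 V=26.4080[EX]; j=3 S=136.8300 intr=0.0000 cont=4.7542 V=4.7542[hold]; j=4 S=187.0898 intr=0.0000 cont=0.0000 V=0.0000[hold]; j=5 S=255.8109 intr=0.0000 cont=0.0000 V=0.0000[hold]; j=6 S=349.7743 intr=0.0000 cont=0.0000 V=0.0000[hold]  S*(6)=100.0720
k=5: j=0 S=62.5906 intr=63.8894 cont=62.6438 V=63.8894[EX]; j=1 S=85.5811 intr=40.8989 cont=39.6533 V=40.8989[EX]; j=2 S=117.0164 intr=9.4636 cont=15.5856 V=15.5856[hold]; j=3 S=159.9984 intr=0.0000 cont=2.3884 V=2.3884[hold]; j=4 S=218.7684 intr=0.0000 cont=0.0000 V=0.0000[hold]; j=5 S=299.1255 intr=0.0000 cont=0.0000 V=0.0000[hold]  S*(5)=85.5811
k=4: j=0 S=73.1886 intr=53.2914 cont=52.0458 V=53.2914[EX]; j=1 S=100.0720 intr=26.4080 cont=28.1487 V=28.1487[hold]; j=2 S=136.8300 intr=0.0000 cont=8.9947 V=8.9947[hold]; j=3 S=187.0898 intr=0.0000 cont=1.1998 V=1.1998[hold]; j=4 S=255.8109 intr=0.0000 cont=0.0000 V=0.0000[hold]  S*(4)=73.1886
k=3: j=0 S=85.5811 intr=40.8989 cont=40.5023 V=40.8989[EX]; j=1 S=117.0164 intr=9.4636 cont=18.5284 V=18.5284[hold]; j=2 S=159.9984 intr=0.0000 cont=5.1039 V=5.1039[hold]; j=3 S=218.7684 intr=0.0000 cont=0.6028 V=0.6028[hold]  S*(3)=85.5811
k=2: j=0 S=100.0720 intr=26.4080 cont=29.5842 V=29.5842[hold]; j=1 S=136.8300 intr=0.0000 cont=11.7977 V=11.7977[hold]; j=2 S=187.0898 intr=0.0000 cont=2.8580 V=2.8580[hold]  S*(2)=-
k=1: j=0 S=117.0164 intr=9.4636 cont=20.6169 V=20.6169[hold]; j=1 S=159.9984 intr=0.0000 cont=7.3209 V=7.3209[hold]  S*(1)=-
k=0: j=0 S=136.8300 intr=0.0000 cont=13.9283 V=13.9283[hold]  S*(0)=-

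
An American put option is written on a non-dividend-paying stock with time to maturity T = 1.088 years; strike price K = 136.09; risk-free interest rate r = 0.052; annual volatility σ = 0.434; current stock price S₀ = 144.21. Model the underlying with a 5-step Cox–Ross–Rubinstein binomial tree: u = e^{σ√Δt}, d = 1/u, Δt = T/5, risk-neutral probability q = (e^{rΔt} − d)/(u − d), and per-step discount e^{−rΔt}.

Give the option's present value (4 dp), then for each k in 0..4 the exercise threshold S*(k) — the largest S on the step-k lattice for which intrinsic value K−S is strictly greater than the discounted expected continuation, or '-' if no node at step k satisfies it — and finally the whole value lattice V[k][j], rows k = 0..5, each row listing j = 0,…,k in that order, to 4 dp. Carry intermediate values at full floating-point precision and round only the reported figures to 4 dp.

params: Δt=0.21760 u=1.22440 d=0.81673 q=0.47747 e^(-rΔt)=0.98875
t_5 payoffs: 83.6842 57.5256 18.3098 0.0000 0.0000 0.0000
t_4: node(4,0) S=64.1656 payoff=71.9244 vs cont=70.3931 → 71.9244 [stop]  node(4,1) S=96.1942 payoff=39.8958 vs cont=38.3646 → 39.8958 [stop]  node(4,2) S=144.2100 payoff=0.0000 vs cont=9.4597 → 9.4597 [wait]  node(4,3) S=216.1931 payoff=0.0000 vs cont=0.0000 → 0.0000 [wait]  node(4,4) S=324.1068 payoff=0.0000 vs cont=0.0000 → 0.0000 [wait]  ⇒ S*(4)=96.1942
t_3: node(3,0) S=78.5644 payoff=57.5256 vs cont=55.9944 → 57.5256 [stop]  node(3,1) S=117.7802 payoff=18.3098 vs cont=25.0780 → 25.0780 [wait]  node(3,2) S=176.5707 payoff=0.0000 vs cont=4.8874 → 4.8874 [wait]  node(3,3) S=264.7067 payoff=0.0000 vs cont=0.0000 → 0.0000 [wait]  ⇒ S*(3)=78.5644
t_2: node(2,0) S=96.1942 payoff=39.8958 vs cont=41.5598 → 41.5598 [wait]  node(2,1) S=144.2100 payoff=0.0000 vs cont=15.2638 → 15.2638 [wait]  node(2,2) S=216.1931 payoff=0.0000 vs cont=2.5250 → 2.5250 [wait]  ⇒ S*(2)=-
t_1: node(1,0) S=117.7802 payoff=18.3098 vs cont=28.6779 → 28.6779 [wait]  node(1,1) S=176.5707 payoff=0.0000 vs cont=9.0781 → 9.0781 [wait]  ⇒ S*(1)=-
t_0: node(0,0) S=144.2100 payoff=0.0000 vs cont=19.1022 → 19.1022 [wait]  ⇒ S*(0)=-

price = 19.1022
boundary = - - - 78.5644 96.1942
tree:
19.1022
28.6779 9.0781
41.5598 15.2638 2.5250
57.5256 25.0780 4.8874 0.0000
71.9244 39.8958 9.4597 0.0000 0.0000
83.6842 57.5256 18.3098 0.0000 0.0000 0.0000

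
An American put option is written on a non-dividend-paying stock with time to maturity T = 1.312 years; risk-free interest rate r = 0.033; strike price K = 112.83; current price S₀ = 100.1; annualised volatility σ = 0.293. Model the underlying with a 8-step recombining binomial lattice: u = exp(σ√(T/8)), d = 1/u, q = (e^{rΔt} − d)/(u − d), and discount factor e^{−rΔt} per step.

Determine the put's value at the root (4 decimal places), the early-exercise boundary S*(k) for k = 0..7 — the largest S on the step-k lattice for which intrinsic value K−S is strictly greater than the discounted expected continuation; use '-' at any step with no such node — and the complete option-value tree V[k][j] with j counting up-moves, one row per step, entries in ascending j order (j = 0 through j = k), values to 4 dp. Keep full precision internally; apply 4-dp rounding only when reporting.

params: Δt=0.16400 u=1.12598 d=0.88811 q=0.49318 e^(-rΔt)=0.99460
t_8 payoffs: 74.0881 63.7116 50.5559 33.8766 12.7300 0.0000 0.0000 0.0000 0.0000
t_7: node(7,0) S=43.6227 payoff=69.2073 vs cont=68.5983 → 69.2073 [stop]  node(7,1) S=55.3065 payoff=57.5235 vs cont=56.9145 → 57.5235 [stop]  node(7,2) S=70.1196 payoff=42.7104 vs cont=42.1015 → 42.7104 [stop]  node(7,3) S=88.9001 payoff=23.9299 vs cont=23.3209 → 23.9299 [stop]  node(7,4) S=112.7108 payoff=0.1192 vs cont=6.4169 → 6.4169 [wait]  node(7,5) S=142.8989 payoff=0.0000 vs cont=0.0000 → 0.0000 [wait]  node(7,6) S=181.1725 payoff=0.0000 vs cont=0.0000 → 0.0000 [wait]  node(7,7) S=229.6971 payoff=0.0000 vs cont=0.0000 → 0.0000 [wait]  ⇒ S*(7)=88.9001
t_6: node(6,0) S=49.1184 payoff=63.7116 vs cont=63.1026 → 63.7116 [stop]  node(6,1) S=62.2741 payoff=50.5559 vs cont=49.9469 → 50.5559 [stop]  node(6,2) S=78.9534 payoff=33.8766 vs cont=33.2676 → 33.8766 [stop]  node(6,3) S=100.1000 payoff=12.7300 vs cont=15.2102 → 15.2102 [wait]  node(6,4) S=126.9104 payoff=0.0000 vs cont=3.2347 → 3.2347 [wait]  node(6,5) S=160.9017 payoff=0.0000 vs cont=0.0000 → 0.0000 [wait]  node(6,6) S=203.9970 payoff=0.0000 vs cont=0.0000 → 0.0000 [wait]  ⇒ S*(6)=78.9534
t_5: node(5,0) S=55.3065 payoff=57.5235 vs cont=56.9145 → 57.5235 [stop]  node(5,1) S=70.1196 payoff=42.7104 vs cont=42.1015 → 42.7104 [stop]  node(5,2) S=88.9001 payoff=23.9299 vs cont=24.5375 → 24.5375 [wait]  node(5,3) S=112.7108 payoff=0.1192 vs cont=9.2538 → 9.2538 [wait]  node(5,4) S=142.8989 payoff=0.0000 vs cont=1.6305 → 1.6305 [wait]  node(5,5) S=181.1725 payoff=0.0000 vs cont=0.0000 → 0.0000 [wait]  ⇒ S*(5)=70.1196
t_4: node(4,0) S=62.2741 payoff=50.5559 vs cont=49.9469 → 50.5559 [stop]  node(4,1) S=78.9534 payoff=33.8766 vs cont=33.5657 → 33.8766 [stop]  node(4,2) S=100.1000 payoff=12.7300 vs cont=16.9081 → 16.9081 [wait]  node(4,3) S=126.9104 payoff=0.0000 vs cont=5.4645 → 5.4645 [wait]  node(4,4) S=160.9017 payoff=0.0000 vs cont=0.8219 → 0.8219 [wait]  ⇒ S*(4)=78.9534
t_3: node(3,0) S=70.1196 payoff=42.7104 vs cont=42.1015 → 42.7104 [stop]  node(3,1) S=88.9001 payoff=23.9299 vs cont=25.3703 → 25.3703 [wait]  node(3,2) S=112.7108 payoff=0.1192 vs cont=11.2035 → 11.2035 [wait]  node(3,3) S=142.8989 payoff=0.0000 vs cont=3.1577 → 3.1577 [wait]  ⇒ S*(3)=70.1196
t_2: node(2,0) S=78.9534 payoff=33.8766 vs cont=33.9742 → 33.9742 [wait]  node(2,1) S=100.1000 payoff=12.7300 vs cont=18.2842 → 18.2842 [wait]  node(2,2) S=126.9104 payoff=0.0000 vs cont=7.1964 → 7.1964 [wait]  ⇒ S*(2)=-
t_1: node(1,0) S=88.9001 payoff=23.9299 vs cont=26.0945 → 26.0945 [wait]  node(1,1) S=112.7108 payoff=0.1192 vs cont=12.7467 → 12.7467 [wait]  ⇒ S*(1)=-
t_0: node(0,0) S=100.1000 payoff=12.7300 vs cont=19.4063 → 19.4063 [wait]  ⇒ S*(0)=-

price = 19.4063
boundary = - - - 70.1196 78.9534 70.1196 78.9534 88.9001
tree:
19.4063
26.0945 12.7467
33.9742 18.2842 7.1964
42.7104 25.3703 11.2035 3.1577
50.5559 33.8766 16.9081 5.4645 0.8219
57.5235 42.7104 24.5375 9.2538 1.6305 0.0000
63.7116 50.5559 33.8766 15.2102 3.2347 0.0000 0.0000
69.2073 57.5235 42.7104 23.9299 6.4169 0.0000 0.0000 0.0000
74.0881 63.7116 50.5559 33.8766 12.7300 0.0000 0.0000 0.0000 0.0000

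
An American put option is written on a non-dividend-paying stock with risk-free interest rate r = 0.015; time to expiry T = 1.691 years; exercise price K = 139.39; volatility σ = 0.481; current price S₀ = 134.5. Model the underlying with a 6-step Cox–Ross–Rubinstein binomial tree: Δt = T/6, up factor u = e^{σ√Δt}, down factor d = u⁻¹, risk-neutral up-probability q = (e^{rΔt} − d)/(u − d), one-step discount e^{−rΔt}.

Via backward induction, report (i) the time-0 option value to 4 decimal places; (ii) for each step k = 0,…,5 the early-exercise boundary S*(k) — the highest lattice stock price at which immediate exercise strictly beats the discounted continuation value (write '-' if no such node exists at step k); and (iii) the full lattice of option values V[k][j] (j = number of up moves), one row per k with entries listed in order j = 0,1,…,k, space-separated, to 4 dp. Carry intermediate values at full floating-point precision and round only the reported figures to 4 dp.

Δt=0.28183  u=1.29092  d=0.77464  q=0.44471  discount=0.99578
step 6 (expiry): payoffs max(K−S,0) = 110.3276 90.9584 58.6804 4.8900 0.0000 0.0000 0.0000
step 5: (k=5,j=0): S=37.5172, (K−S)⁺=101.8728, hold=101.2848 ⇒ V=101.8728 exercise | (k=5,j=1): S=62.5211, (K−S)⁺=76.8689, hold=76.2808 ⇒ V=76.8689 exercise | (k=5,j=2): S=104.1895, (K−S)⁺=35.2005, hold=34.6125 ⇒ V=35.2005 exercise | (k=5,j=3): S=173.6284, (K−S)⁺=0.0000, hold=2.7039 ⇒ V=2.7039 continue | (k=5,j=4): S=289.3461, (K−S)⁺=0.0000, hold=0.0000 ⇒ V=0.0000 continue | (k=5,j=5): S=482.1861, (K−S)⁺=0.0000, hold=0.0000 ⇒ V=0.0000 continue  boundary S*=104.1895
step 4: (k=4,j=0): S=48.4316, (K−S)⁺=90.9584, hold=90.3704 ⇒ V=90.9584 exercise | (k=4,j=1): S=80.7096, (K−S)⁺=58.6804, hold=58.0923 ⇒ V=58.6804 exercise | (k=4,j=2): S=134.5000, (K−S)⁺=4.8900, hold=20.6614 ⇒ V=20.6614 continue | (k=4,j=3): S=224.1399, (K−S)⁺=0.0000, hold=1.4951 ⇒ V=1.4951 continue | (k=4,j=4): S=373.5220, (K−S)⁺=0.0000, hold=0.0000 ⇒ V=0.0000 continue  boundary S*=80.7096
step 3: (k=3,j=0): S=62.5211, (K−S)⁺=76.8689, hold=76.2808 ⇒ V=76.8689 exercise | (k=3,j=1): S=104.1895, (K−S)⁺=35.2005, hold=41.5966 ⇒ V=41.5966 continue | (k=3,j=2): S=173.6284, (K−S)⁺=0.0000, hold=12.0867 ⇒ V=12.0867 continue | (k=3,j=3): S=289.3461, (K−S)⁺=0.0000, hold=0.8267 ⇒ V=0.8267 continue  boundary S*=62.5211
step 2: (k=2,j=0): S=80.7096, (K−S)⁺=58.6804, hold=60.9248 ⇒ V=60.9248 continue | (k=2,j=1): S=134.5000, (K−S)⁺=4.8900, hold=28.3531 ⇒ V=28.3531 continue | (k=2,j=2): S=224.1399, (K−S)⁺=0.0000, hold=7.0494 ⇒ V=7.0494 continue  boundary S*=-
step 1: (k=1,j=0): S=104.1895, (K−S)⁺=35.2005, hold=46.2438 ⇒ V=46.2438 continue | (k=1,j=1): S=173.6284, (K−S)⁺=0.0000, hold=18.7994 ⇒ V=18.7994 continue  boundary S*=-
step 0: (k=0,j=0): S=134.5000, (K−S)⁺=4.8900, hold=33.8954 ⇒ V=33.8954 continue  boundary S*=-

price = 33.8954
boundary = - - - 62.5211 80.7096 104.1895
tree:
33.8954
46.2438 18.7994
60.9248 28.3531 7.0494
76.8689 41.5966 12.0867 0.8267
90.9584 58.6804 20.6614 1.4951 0.0000
101.8728 76.8689 35.2005 2.7039 0.0000 0.0000
110.3276 90.9584 58.6804 4.8900 0.0000 0.0000 0.0000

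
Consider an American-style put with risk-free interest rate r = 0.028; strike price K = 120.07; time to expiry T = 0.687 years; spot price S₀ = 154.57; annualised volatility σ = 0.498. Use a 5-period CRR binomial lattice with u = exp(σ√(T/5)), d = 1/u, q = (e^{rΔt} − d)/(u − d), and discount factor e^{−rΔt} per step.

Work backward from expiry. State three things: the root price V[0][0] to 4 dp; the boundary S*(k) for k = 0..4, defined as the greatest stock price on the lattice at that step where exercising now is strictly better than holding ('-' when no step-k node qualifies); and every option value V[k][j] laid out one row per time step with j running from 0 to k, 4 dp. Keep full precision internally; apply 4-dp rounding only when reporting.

price = 8.4289
boundary = - - - - 73.8667
tree:
8.4289
13.6024 2.5313
21.3799 4.7440 0.0000
32.3610 8.8909 0.0000 0.0000
46.2033 16.6627 0.0000 0.0000 0.0000
58.6543 31.2281 0.0000 0.0000 0.0000 0.0000

Δt=0.13740  u=1.20273  d=0.83144  q=0.46436  discount=0.99616
step 5 (expiry): payoffs max(K−S,0) = 58.6543 31.2281 0.0000 0.0000 0.0000 0.0000
step 4: (k=4,j=0): S=73.8667, (K−S)⁺=46.2033, hold=45.7422 ⇒ V=46.2033 exercise | (k=4,j=1): S=106.8531, (K−S)⁺=13.2169, hold=16.6627 ⇒ V=16.6627 continue | (k=4,j=2): S=154.5700, (K−S)⁺=0.0000, hold=0.0000 ⇒ V=0.0000 continue | (k=4,j=3): S=223.5957, (K−S)⁺=0.0000, hold=0.0000 ⇒ V=0.0000 continue | (k=4,j=4): S=323.4459, (K−S)⁺=0.0000, hold=0.0000 ⇒ V=0.0000 continue  boundary S*=73.8667
step 3: (k=3,j=0): S=88.8419, (K−S)⁺=31.2281, hold=32.3610 ⇒ V=32.3610 continue | (k=3,j=1): S=128.5157, (K−S)⁺=0.0000, hold=8.8909 ⇒ V=8.8909 continue | (k=3,j=2): S=185.9064, (K−S)⁺=0.0000, hold=0.0000 ⇒ V=0.0000 continue | (k=3,j=3): S=268.9258, (K−S)⁺=0.0000, hold=0.0000 ⇒ V=0.0000 continue  boundary S*=-
step 2: (k=2,j=0): S=106.8531, (K−S)⁺=13.2169, hold=21.3799 ⇒ V=21.3799 continue | (k=2,j=1): S=154.5700, (K−S)⁺=0.0000, hold=4.7440 ⇒ V=4.7440 continue | (k=2,j=2): S=223.5957, (K−S)⁺=0.0000, hold=0.0000 ⇒ V=0.0000 continue  boundary S*=-
step 1: (k=1,j=0): S=128.5157, (K−S)⁺=0.0000, hold=13.6024 ⇒ V=13.6024 continue | (k=1,j=1): S=185.9064, (K−S)⁺=0.0000, hold=2.5313 ⇒ V=2.5313 continue  boundary S*=-
step 0: (k=0,j=0): S=154.5700, (K−S)⁺=0.0000, hold=8.4289 ⇒ V=8.4289 continue  boundary S*=-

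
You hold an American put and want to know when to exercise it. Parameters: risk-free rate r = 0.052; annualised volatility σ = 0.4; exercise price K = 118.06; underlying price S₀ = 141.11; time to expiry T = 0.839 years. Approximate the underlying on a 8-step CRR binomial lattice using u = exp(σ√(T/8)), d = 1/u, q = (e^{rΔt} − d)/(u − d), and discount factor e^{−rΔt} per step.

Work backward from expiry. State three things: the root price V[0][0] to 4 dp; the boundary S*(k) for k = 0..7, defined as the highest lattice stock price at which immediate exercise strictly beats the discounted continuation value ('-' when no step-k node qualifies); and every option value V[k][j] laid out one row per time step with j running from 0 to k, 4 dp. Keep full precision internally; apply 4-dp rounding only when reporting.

price = 8.2629
boundary = - - - - - 73.8364 84.0481 95.6721
tree:
8.2629
12.3211 4.1097
17.8916 6.6310 1.5178
25.1754 10.4714 2.6873 0.3113
34.1188 16.1005 4.6994 0.6122 0.0000
44.2236 23.9288 8.0907 1.2040 0.0000 0.0000
53.1946 34.0119 13.6475 2.3676 0.0000 0.0000 0.0000
61.0757 44.2236 22.3879 4.6560 0.0000 0.0000 0.0000 0.0000
67.9992 53.1946 34.0119 9.1563 0.0000 0.0000 0.0000 0.0000 0.0000

Δt=0.10487  u=1.13830  d=0.87850  q=0.48871  discount=0.99456
step 8 (expiry): payoffs max(K−S,0) = 67.9992 53.1946 34.0119 9.1563 0.0000 0.0000 0.0000 0.0000 0.0000
step 7: (k=7,j=0): S=56.9843, (K−S)⁺=61.0757, hold=60.4336 ⇒ V=61.0757 exercise | (k=7,j=1): S=73.8364, (K−S)⁺=44.2236, hold=43.5815 ⇒ V=44.2236 exercise | (k=7,j=2): S=95.6721, (K−S)⁺=22.3879, hold=21.7458 ⇒ V=22.3879 exercise | (k=7,j=3): S=123.9653, (K−S)⁺=0.0000, hold=4.6560 ⇒ V=4.6560 continue | (k=7,j=4): S=160.6258, (K−S)⁺=0.0000, hold=0.0000 ⇒ V=0.0000 continue | (k=7,j=5): S=208.1279, (K−S)⁺=0.0000, hold=0.0000 ⇒ V=0.0000 continue | (k=7,j=6): S=269.6778, (K−S)⁺=0.0000, hold=0.0000 ⇒ V=0.0000 continue | (k=7,j=7): S=349.4300, (K−S)⁺=0.0000, hold=0.0000 ⇒ V=0.0000 continue  boundary S*=95.6721
step 6: (k=6,j=0): S=64.8654, (K−S)⁺=53.1946, hold=52.5525 ⇒ V=53.1946 exercise | (k=6,j=1): S=84.0481, (K−S)⁺=34.0119, hold=33.3698 ⇒ V=34.0119 exercise | (k=6,j=2): S=108.9037, (K−S)⁺=9.1563, hold=13.6475 ⇒ V=13.6475 continue | (k=6,j=3): S=141.1100, (K−S)⁺=0.0000, hold=2.3676 ⇒ V=2.3676 continue | (k=6,j=4): S=182.8406, (K−S)⁺=0.0000, hold=0.0000 ⇒ V=0.0000 continue | (k=6,j=5): S=236.9124, (K−S)⁺=0.0000, hold=0.0000 ⇒ V=0.0000 continue | (k=6,j=6): S=306.9748, (K−S)⁺=0.0000, hold=0.0000 ⇒ V=0.0000 continue  boundary S*=84.0481
step 5: (k=5,j=0): S=73.8364, (K−S)⁺=44.2236, hold=43.5815 ⇒ V=44.2236 exercise | (k=5,j=1): S=95.6721, (K−S)⁺=22.3879, hold=23.9288 ⇒ V=23.9288 continue | (k=5,j=2): S=123.9653, (K−S)⁺=0.0000, hold=8.0907 ⇒ V=8.0907 continue | (k=5,j=3): S=160.6258, (K−S)⁺=0.0000, hold=1.2040 ⇒ V=1.2040 continue | (k=5,j=4): S=208.1279, (K−S)⁺=0.0000, hold=0.0000 ⇒ V=0.0000 continue | (k=5,j=5): S=269.6778, (K−S)⁺=0.0000, hold=0.0000 ⇒ V=0.0000 continue  boundary S*=73.8364
step 4: (k=4,j=0): S=84.0481, (K−S)⁺=34.0119, hold=34.1188 ⇒ V=34.1188 continue | (k=4,j=1): S=108.9037, (K−S)⁺=9.1563, hold=16.1005 ⇒ V=16.1005 continue | (k=4,j=2): S=141.1100, (K−S)⁺=0.0000, hold=4.6994 ⇒ V=4.6994 continue | (k=4,j=3): S=182.8406, (K−S)⁺=0.0000, hold=0.6122 ⇒ V=0.6122 continue | (k=4,j=4): S=236.9124, (K−S)⁺=0.0000, hold=0.0000 ⇒ V=0.0000 continue  boundary S*=-
step 3: (k=3,j=0): S=95.6721, (K−S)⁺=22.3879, hold=25.1754 ⇒ V=25.1754 continue | (k=3,j=1): S=123.9653, (K−S)⁺=0.0000, hold=10.4714 ⇒ V=10.4714 continue | (k=3,j=2): S=160.6258, (K−S)⁺=0.0000, hold=2.6873 ⇒ V=2.6873 continue | (k=3,j=3): S=208.1279, (K−S)⁺=0.0000, hold=0.3113 ⇒ V=0.3113 continue  boundary S*=-
step 2: (k=2,j=0): S=108.9037, (K−S)⁺=9.1563, hold=17.8916 ⇒ V=17.8916 continue | (k=2,j=1): S=141.1100, (K−S)⁺=0.0000, hold=6.6310 ⇒ V=6.6310 continue | (k=2,j=2): S=182.8406, (K−S)⁺=0.0000, hold=1.5178 ⇒ V=1.5178 continue  boundary S*=-
step 1: (k=1,j=0): S=123.9653, (K−S)⁺=0.0000, hold=12.3211 ⇒ V=12.3211 continue | (k=1,j=1): S=160.6258, (K−S)⁺=0.0000, hold=4.1097 ⇒ V=4.1097 continue  boundary S*=-
step 0: (k=0,j=0): S=141.1100, (K−S)⁺=0.0000, hold=8.2629 ⇒ V=8.2629 continue  boundary S*=-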